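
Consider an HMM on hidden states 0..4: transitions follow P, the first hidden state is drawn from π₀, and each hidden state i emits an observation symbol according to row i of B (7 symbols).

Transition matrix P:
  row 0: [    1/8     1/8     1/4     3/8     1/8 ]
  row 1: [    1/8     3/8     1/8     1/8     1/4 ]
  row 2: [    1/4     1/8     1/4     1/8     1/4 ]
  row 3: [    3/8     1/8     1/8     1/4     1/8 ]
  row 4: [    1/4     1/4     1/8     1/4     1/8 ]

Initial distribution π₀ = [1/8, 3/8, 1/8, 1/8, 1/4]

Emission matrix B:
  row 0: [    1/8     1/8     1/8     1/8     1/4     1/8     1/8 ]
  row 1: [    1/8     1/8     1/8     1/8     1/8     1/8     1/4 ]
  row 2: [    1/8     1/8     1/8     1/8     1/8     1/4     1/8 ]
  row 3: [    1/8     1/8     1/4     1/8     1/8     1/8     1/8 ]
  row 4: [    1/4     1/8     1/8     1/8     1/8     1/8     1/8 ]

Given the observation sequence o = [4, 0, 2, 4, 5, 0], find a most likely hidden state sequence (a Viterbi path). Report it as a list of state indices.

path = [1, 4, 3, 0, 2, 4]

t=0: δ = [3.125e-02, 4.688e-02, 1.562e-02, 1.562e-02, 3.125e-02]  (obs o_0=4)
t=1: δ = [9.766e-04, 2.197e-03, 9.766e-04, 1.465e-03, 2.930e-03]  ψ = [4, 1, 0, 0, 1]  (obs o_1=0)
t=2: δ = [9.155e-05, 1.030e-04, 4.578e-05, 1.831e-04, 6.866e-05]  ψ = [4, 1, 4, 4, 1]  (obs o_2=2)
t=3: δ = [1.717e-05, 4.828e-06, 2.861e-06, 5.722e-06, 3.219e-06]  ψ = [3, 1, 0, 3, 1]  (obs o_3=4)
t=4: δ = [2.682e-07, 2.682e-07, 1.073e-06, 8.047e-07, 2.682e-07]  ψ = [0, 0, 0, 0, 0]  (obs o_4=5)
t=5: δ = [3.772e-08, 1.676e-08, 3.353e-08, 2.515e-08, 6.706e-08]  ψ = [3, 2, 2, 3, 2]  (obs o_5=0)
backtrack: best end state = 4; path = [1, 4, 3, 0, 2, 4]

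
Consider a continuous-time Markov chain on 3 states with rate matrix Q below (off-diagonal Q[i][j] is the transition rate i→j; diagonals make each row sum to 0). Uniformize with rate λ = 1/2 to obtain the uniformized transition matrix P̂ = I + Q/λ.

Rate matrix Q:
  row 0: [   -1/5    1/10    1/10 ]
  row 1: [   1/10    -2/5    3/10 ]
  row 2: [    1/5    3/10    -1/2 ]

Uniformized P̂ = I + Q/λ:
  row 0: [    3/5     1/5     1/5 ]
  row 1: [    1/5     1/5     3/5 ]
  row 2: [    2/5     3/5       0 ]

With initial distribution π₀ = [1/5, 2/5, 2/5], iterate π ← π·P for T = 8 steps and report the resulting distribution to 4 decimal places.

t=0: π = [0.2000, 0.4000, 0.4000]
t=1: π = [0.3600, 0.3600, 0.2800]
t=2: π = [0.4000, 0.3120, 0.2880]
t=3: π = [0.4176, 0.3152, 0.2672]
t=4: π = [0.4205, 0.3069, 0.2726]
t=5: π = [0.4227, 0.3091, 0.2682]
t=6: π = [0.4227, 0.3073, 0.2700]
t=7: π = [0.4231, 0.3080, 0.2689]
t=8: π = [0.4230, 0.3076, 0.2694]

π = [0.4230, 0.3076, 0.2694]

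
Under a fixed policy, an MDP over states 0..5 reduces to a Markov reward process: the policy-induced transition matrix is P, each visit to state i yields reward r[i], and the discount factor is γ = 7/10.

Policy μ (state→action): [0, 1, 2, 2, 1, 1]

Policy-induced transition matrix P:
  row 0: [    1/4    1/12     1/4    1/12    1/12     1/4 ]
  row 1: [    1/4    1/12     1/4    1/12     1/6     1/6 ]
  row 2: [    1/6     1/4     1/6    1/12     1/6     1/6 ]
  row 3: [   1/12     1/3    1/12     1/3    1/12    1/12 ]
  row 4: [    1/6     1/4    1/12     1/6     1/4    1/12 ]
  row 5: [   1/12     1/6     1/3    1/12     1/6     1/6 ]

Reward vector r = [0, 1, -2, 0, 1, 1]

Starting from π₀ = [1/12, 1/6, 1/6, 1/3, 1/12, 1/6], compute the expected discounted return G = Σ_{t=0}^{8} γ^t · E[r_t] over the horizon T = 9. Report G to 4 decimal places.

G = 0.3351

t=0: π = [0.0833, 0.1667, 0.1667, 0.3333, 0.0833, 0.1667], E[r] = 0.0833, γ^t·E[r] = 0.083333, running G = 0.083333
t=1: π = [0.1458, 0.2222, 0.1806, 0.1736, 0.1389, 0.1389], E[r] = 0.1389, γ^t·E[r] = 0.097222, running G = 0.180556
t=2: π = [0.1713, 0.1916, 0.1944, 0.1383, 0.1516, 0.1528], E[r] = 0.1071, γ^t·E[r] = 0.052459, running G = 0.233015
t=3: π = [0.1726, 0.1883, 0.1982, 0.1305, 0.1535, 0.1568], E[r] = 0.1022, γ^t·E[r] = 0.035051, running G = 0.268066
t=4: π = [0.1728, 0.1877, 0.1992, 0.1288, 0.1542, 0.1574], E[r] = 0.1008, γ^t·E[r] = 0.024206, running G = 0.292272
t=5: π = [0.1729, 0.1875, 0.1994, 0.1284, 0.1544, 0.1575], E[r] = 0.1007, γ^t·E[r] = 0.016925, running G = 0.309196
t=6: π = [0.1729, 0.1875, 0.1994, 0.1283, 0.1544, 0.1575], E[r] = 0.1007, γ^t·E[r] = 0.011844, running G = 0.321041
t=7: π = [0.1729, 0.1875, 0.1994, 0.1283, 0.1544, 0.1575], E[r] = 0.1007, γ^t·E[r] = 0.008291, running G = 0.329332
t=8: π = [0.1729, 0.1875, 0.1994, 0.1283, 0.1544, 0.1575], E[r] = 0.1007, γ^t·E[r] = 0.005803, running G = 0.335135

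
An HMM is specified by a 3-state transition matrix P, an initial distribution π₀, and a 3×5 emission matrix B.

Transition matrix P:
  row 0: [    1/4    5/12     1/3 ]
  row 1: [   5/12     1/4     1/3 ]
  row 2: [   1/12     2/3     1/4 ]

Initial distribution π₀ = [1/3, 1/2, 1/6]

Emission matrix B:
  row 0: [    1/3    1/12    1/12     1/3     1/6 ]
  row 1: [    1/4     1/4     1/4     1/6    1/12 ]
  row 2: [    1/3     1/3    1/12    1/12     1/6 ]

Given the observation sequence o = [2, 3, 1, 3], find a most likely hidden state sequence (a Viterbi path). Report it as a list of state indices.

path = [1, 0, 1, 0]

t=0: δ = [2.778e-02, 1.250e-01, 1.389e-02]  (obs o_0=2)
t=1: δ = [1.736e-02, 5.208e-03, 3.472e-03]  ψ = [1, 1, 1]  (obs o_1=3)
t=2: δ = [3.617e-04, 1.808e-03, 1.929e-03]  ψ = [0, 0, 0]  (obs o_2=1)
t=3: δ = [2.512e-04, 2.143e-04, 5.023e-05]  ψ = [1, 2, 1]  (obs o_3=3)
backtrack: best end state = 0; path = [1, 0, 1, 0]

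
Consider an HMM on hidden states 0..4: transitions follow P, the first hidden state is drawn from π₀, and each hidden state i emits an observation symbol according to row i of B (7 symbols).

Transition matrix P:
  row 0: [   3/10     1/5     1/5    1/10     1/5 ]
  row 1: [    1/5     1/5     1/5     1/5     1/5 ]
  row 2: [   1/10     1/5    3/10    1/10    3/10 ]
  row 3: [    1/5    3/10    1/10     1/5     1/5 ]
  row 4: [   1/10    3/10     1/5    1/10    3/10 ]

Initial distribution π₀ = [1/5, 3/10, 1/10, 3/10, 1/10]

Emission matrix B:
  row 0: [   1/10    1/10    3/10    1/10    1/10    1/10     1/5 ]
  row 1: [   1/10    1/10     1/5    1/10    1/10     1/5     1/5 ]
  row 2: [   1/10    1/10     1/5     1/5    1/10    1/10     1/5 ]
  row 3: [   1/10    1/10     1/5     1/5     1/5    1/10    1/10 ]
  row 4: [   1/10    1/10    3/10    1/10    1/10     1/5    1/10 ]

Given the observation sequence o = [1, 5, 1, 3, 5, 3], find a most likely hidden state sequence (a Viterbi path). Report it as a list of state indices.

t=0: δ = [2.000e-02, 3.000e-02, 1.000e-02, 3.000e-02, 1.000e-02]  (obs o_0=1)
t=1: δ = [6.000e-04, 1.800e-03, 6.000e-04, 6.000e-04, 1.200e-03]  ψ = [0, 3, 1, 1, 1]  (obs o_1=5)
t=2: δ = [3.600e-05, 3.600e-05, 3.600e-05, 3.600e-05, 3.600e-05]  ψ = [1, 1, 1, 1, 1]  (obs o_2=1)
t=3: δ = [1.080e-06, 1.080e-06, 2.160e-06, 1.440e-06, 1.080e-06]  ψ = [0, 3, 2, 1, 2]  (obs o_3=3)
t=4: δ = [3.240e-08, 8.640e-08, 6.480e-08, 2.880e-08, 1.296e-07]  ψ = [0, 2, 2, 3, 2]  (obs o_4=5)
t=5: δ = [1.728e-09, 3.888e-09, 5.184e-09, 3.456e-09, 3.888e-09]  ψ = [1, 4, 4, 1, 4]  (obs o_5=3)
backtrack: best end state = 2; path = [3, 1, 2, 2, 4, 2]

path = [3, 1, 2, 2, 4, 2]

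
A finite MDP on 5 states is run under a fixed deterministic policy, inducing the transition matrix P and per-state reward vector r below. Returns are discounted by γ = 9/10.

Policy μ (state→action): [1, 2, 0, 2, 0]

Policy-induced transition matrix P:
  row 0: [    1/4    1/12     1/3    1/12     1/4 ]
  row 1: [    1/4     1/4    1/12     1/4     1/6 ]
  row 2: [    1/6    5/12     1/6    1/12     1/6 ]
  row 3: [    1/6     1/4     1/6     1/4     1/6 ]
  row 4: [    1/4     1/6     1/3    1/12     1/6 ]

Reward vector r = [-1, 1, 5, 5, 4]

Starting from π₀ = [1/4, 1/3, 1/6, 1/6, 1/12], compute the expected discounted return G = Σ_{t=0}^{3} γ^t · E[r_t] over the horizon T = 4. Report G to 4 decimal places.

G = 8.3442

t=0: π = [0.2500, 0.3333, 0.1667, 0.1667, 0.0833], E[r] = 2.0833, γ^t·E[r] = 2.083333, running G = 2.083333
t=1: π = [0.2222, 0.2292, 0.1944, 0.1667, 0.1875], E[r] = 2.5625, γ^t·E[r] = 2.306250, running G = 4.389583
t=2: π = [0.2199, 0.2297, 0.2159, 0.1493, 0.1852], E[r] = 2.5764, γ^t·E[r] = 2.086875, running G = 6.476458
t=3: π = [0.2196, 0.2339, 0.2150, 0.1465, 0.1850], E[r] = 2.5620, γ^t·E[r] = 1.867711, running G = 8.344169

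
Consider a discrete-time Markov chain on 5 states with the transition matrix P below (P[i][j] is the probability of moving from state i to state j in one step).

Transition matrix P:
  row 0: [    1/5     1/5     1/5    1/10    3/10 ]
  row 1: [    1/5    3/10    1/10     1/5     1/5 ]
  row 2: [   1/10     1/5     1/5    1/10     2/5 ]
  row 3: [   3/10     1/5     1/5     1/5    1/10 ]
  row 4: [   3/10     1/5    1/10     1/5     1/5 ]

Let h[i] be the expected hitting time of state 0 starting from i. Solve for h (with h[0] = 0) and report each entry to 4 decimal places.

h = [0.0000, 4.4196, 4.8519, 4.0651, 3.9777]

First-step conditioning: h[0] = 0; for i ≠ 0, h[i] = 1 + Σ_k P[i][k]·h[k].
  h[1] = 1 + 3/10·h[1] + 1/10·h[2] + 1/5·h[3] + 1/5·h[4]
  h[2] = 1 + 1/5·h[1] + 1/5·h[2] + 1/10·h[3] + 2/5·h[4]
  h[3] = 1 + 1/5·h[1] + 1/5·h[2] + 1/5·h[3] + 1/10·h[4]
  h[4] = 1 + 1/5·h[1] + 1/10·h[2] + 1/5·h[3] + 1/5·h[4]
Solving the 4×4 linear system over states ≠ 0 gives exactly h = [0, 9100/2059, 9990/2059, 8370/2059, 8190/2059] (h[0] = 0 is the target).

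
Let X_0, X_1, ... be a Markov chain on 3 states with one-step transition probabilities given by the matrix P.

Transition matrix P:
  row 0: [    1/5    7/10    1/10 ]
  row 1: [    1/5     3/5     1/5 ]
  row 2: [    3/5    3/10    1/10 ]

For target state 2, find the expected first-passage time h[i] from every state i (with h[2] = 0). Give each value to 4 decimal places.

First-step conditioning: h[2] = 0; for i ≠ 2, h[i] = 1 + Σ_k P[i][k]·h[k].
  h[0] = 1 + 1/5·h[0] + 7/10·h[1]
  h[1] = 1 + 1/5·h[0] + 3/5·h[1]
Solving the 2×2 linear system over states ≠ 2 gives exactly h = [55/9, 50/9, 0] (h[2] = 0 is the target).

h = [6.1111, 5.5556, 0.0000]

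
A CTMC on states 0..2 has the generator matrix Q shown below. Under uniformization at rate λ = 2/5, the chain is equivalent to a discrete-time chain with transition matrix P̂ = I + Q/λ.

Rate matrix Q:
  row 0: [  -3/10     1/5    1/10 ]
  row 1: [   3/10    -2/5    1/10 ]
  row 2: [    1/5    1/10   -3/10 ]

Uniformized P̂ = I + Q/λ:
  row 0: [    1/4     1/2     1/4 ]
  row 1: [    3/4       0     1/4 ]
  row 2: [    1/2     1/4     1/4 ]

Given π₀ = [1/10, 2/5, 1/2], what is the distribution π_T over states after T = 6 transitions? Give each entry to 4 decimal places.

t=0: π = [0.1000, 0.4000, 0.5000]
t=1: π = [0.5750, 0.1750, 0.2500]
t=2: π = [0.4000, 0.3500, 0.2500]
t=3: π = [0.4875, 0.2625, 0.2500]
t=4: π = [0.4438, 0.3063, 0.2500]
t=5: π = [0.4656, 0.2844, 0.2500]
t=6: π = [0.4547, 0.2953, 0.2500]

π = [0.4547, 0.2953, 0.2500]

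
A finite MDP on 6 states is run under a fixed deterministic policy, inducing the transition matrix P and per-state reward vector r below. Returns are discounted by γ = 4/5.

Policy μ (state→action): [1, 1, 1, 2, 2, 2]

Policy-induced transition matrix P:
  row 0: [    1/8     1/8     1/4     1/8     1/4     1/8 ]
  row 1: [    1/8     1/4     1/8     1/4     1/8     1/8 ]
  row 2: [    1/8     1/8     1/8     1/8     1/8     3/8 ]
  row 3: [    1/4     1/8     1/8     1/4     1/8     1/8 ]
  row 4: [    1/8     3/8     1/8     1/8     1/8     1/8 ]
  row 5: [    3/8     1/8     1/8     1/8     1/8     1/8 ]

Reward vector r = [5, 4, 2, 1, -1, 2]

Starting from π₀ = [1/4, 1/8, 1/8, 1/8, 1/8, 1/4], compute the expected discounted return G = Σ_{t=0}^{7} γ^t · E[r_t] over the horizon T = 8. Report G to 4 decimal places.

t=0: π = [0.2500, 0.1250, 0.1250, 0.1250, 0.1250, 0.2500], E[r] = 2.5000, γ^t·E[r] = 2.500000, running G = 2.500000
t=1: π = [0.2031, 0.1719, 0.1563, 0.1563, 0.1563, 0.1563], E[r] = 2.3281, γ^t·E[r] = 1.862500, running G = 4.362500
t=2: π = [0.1836, 0.1855, 0.1504, 0.1660, 0.1504, 0.1641], E[r] = 2.3047, γ^t·E[r] = 1.475000, running G = 5.837500
t=3: π = [0.1868, 0.1858, 0.1479, 0.1689, 0.1479, 0.1626], E[r] = 2.3191, γ^t·E[r] = 1.187375, running G = 7.024875
t=4: π = [0.1868, 0.1852, 0.1483, 0.1693, 0.1483, 0.1620], E[r] = 2.3163, γ^t·E[r] = 0.948775, running G = 7.973650
t=5: π = [0.1867, 0.1852, 0.1483, 0.1693, 0.1483, 0.1621], E[r] = 2.3161, γ^t·E[r] = 0.758944, running G = 8.732594
t=6: π = [0.1867, 0.1852, 0.1483, 0.1693, 0.1483, 0.1621], E[r] = 2.3162, γ^t·E[r] = 0.607184, running G = 9.339778
t=7: π = [0.1867, 0.1852, 0.1483, 0.1693, 0.1483, 0.1621], E[r] = 2.3162, γ^t·E[r] = 0.485744, running G = 9.825522

G = 9.8255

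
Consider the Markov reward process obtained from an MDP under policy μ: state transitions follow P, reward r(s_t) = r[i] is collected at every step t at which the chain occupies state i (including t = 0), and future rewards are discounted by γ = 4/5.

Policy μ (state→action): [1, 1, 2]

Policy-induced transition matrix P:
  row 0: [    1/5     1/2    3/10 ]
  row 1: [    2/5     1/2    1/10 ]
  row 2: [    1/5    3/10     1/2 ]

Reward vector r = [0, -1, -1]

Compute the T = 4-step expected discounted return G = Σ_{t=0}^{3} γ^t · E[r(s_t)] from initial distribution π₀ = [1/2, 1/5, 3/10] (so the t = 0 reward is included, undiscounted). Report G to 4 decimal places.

t=0: π = [0.5000, 0.2000, 0.3000], E[r] = -0.5000, γ^t·E[r] = -0.500000, running G = -0.500000
t=1: π = [0.2400, 0.4400, 0.3200], E[r] = -0.7600, γ^t·E[r] = -0.608000, running G = -1.108000
t=2: π = [0.2880, 0.4360, 0.2760], E[r] = -0.7120, γ^t·E[r] = -0.455680, running G = -1.563680
t=3: π = [0.2872, 0.4448, 0.2680], E[r] = -0.7128, γ^t·E[r] = -0.364954, running G = -1.928634

G = -1.9286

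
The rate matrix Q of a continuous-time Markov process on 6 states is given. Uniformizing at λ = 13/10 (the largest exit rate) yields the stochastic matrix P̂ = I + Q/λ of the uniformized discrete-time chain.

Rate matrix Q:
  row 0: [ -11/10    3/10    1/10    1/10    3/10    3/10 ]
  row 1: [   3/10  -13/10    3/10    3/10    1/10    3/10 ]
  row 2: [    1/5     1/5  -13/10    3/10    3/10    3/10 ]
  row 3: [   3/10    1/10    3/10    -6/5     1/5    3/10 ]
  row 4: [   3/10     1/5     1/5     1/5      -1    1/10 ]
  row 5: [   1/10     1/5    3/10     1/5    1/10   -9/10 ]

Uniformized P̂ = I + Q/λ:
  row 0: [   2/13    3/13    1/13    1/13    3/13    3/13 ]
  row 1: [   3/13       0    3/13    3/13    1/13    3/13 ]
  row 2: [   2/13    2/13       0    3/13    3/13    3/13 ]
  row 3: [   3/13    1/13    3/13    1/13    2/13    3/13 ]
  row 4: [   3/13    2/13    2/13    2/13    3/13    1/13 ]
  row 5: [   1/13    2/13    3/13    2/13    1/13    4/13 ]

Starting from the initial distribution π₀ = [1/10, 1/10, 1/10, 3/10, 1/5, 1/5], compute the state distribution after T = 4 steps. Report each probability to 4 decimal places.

π = [0.1713, 0.1348, 0.1554, 0.1514, 0.1644, 0.2227]

t=0: π = [0.1000, 0.1000, 0.1000, 0.3000, 0.2000, 0.2000]
t=1: π = [0.1846, 0.1231, 0.1769, 0.1385, 0.1615, 0.2154]
t=2: π = [0.1698, 0.1385, 0.1491, 0.1521, 0.1680, 0.2225]
t=3: π = [0.1720, 0.1339, 0.1573, 0.1512, 0.1635, 0.2220]
t=4: π = [0.1713, 0.1348, 0.1554, 0.1514, 0.1644, 0.2227]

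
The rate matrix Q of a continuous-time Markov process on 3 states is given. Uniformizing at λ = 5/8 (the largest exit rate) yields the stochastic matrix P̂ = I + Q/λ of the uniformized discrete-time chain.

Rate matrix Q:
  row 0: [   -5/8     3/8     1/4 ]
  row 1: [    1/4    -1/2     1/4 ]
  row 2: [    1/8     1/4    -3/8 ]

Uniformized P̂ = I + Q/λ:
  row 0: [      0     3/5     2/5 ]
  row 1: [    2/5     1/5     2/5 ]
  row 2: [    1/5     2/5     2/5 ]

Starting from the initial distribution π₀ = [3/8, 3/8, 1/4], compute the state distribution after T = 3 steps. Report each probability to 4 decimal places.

π = [0.2240, 0.3760, 0.4000]

t=0: π = [0.3750, 0.3750, 0.2500]
t=1: π = [0.2000, 0.4000, 0.4000]
t=2: π = [0.2400, 0.3600, 0.4000]
t=3: π = [0.2240, 0.3760, 0.4000]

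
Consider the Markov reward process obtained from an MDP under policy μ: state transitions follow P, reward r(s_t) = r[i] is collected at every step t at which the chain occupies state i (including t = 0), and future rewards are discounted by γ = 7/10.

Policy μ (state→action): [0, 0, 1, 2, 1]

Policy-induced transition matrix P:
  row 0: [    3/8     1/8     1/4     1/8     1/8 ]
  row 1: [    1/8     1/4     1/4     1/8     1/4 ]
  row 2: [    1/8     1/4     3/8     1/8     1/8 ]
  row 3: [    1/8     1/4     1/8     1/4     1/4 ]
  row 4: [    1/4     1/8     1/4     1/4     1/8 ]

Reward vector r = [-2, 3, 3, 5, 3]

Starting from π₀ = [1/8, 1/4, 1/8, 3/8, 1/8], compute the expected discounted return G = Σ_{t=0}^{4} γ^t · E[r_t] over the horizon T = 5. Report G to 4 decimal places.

G = 7.4286

t=0: π = [0.1250, 0.2500, 0.1250, 0.3750, 0.1250], E[r] = 3.1250, γ^t·E[r] = 3.125000, running G = 3.125000
t=1: π = [0.1719, 0.2188, 0.2188, 0.1875, 0.2031], E[r] = 2.5156, γ^t·E[r] = 1.760938, running G = 4.885938
t=2: π = [0.1934, 0.2031, 0.2539, 0.1738, 0.1758], E[r] = 2.3809, γ^t·E[r] = 1.166621, running G = 6.052559
t=3: π = [0.1953, 0.2039, 0.2600, 0.1687, 0.1721], E[r] = 2.3608, γ^t·E[r] = 0.809768, running G = 6.862327
t=4: π = [0.1953, 0.2041, 0.2614, 0.1676, 0.1716], E[r] = 2.3585, γ^t·E[r] = 0.566273, running G = 7.428600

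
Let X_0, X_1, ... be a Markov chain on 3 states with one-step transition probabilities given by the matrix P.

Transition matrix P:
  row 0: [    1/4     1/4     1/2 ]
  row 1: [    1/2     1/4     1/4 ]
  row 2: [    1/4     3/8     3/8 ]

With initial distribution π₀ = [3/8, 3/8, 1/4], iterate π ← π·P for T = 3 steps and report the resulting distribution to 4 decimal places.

π = [0.3242, 0.2979, 0.3779]

t=0: π = [0.3750, 0.3750, 0.2500]
t=1: π = [0.3438, 0.2813, 0.3750]
t=2: π = [0.3203, 0.2969, 0.3828]
t=3: π = [0.3242, 0.2979, 0.3779]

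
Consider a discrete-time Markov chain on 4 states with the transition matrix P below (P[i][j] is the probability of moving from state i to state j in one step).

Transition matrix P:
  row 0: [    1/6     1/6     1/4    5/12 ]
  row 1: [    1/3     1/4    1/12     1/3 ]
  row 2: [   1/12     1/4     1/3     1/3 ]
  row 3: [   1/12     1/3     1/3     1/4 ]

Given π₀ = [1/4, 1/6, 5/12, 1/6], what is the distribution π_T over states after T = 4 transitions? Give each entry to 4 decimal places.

π = [0.1628, 0.2631, 0.2539, 0.3202]

t=0: π = [0.2500, 0.1667, 0.4167, 0.1667]
t=1: π = [0.1458, 0.2431, 0.2708, 0.3403]
t=2: π = [0.1563, 0.2662, 0.2604, 0.3171]
t=3: π = [0.1629, 0.2634, 0.2538, 0.3199]
t=4: π = [0.1628, 0.2631, 0.2539, 0.3202]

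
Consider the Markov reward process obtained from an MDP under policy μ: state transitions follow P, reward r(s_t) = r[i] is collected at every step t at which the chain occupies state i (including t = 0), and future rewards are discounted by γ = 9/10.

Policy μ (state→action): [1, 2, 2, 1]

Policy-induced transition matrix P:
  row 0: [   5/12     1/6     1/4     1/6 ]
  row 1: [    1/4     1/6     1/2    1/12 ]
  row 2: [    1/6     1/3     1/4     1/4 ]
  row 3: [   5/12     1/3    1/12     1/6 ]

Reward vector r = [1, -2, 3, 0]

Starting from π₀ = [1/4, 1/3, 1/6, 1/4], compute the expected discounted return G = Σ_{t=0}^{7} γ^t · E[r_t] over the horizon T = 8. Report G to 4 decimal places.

t=0: π = [0.2500, 0.3333, 0.1667, 0.2500], E[r] = 0.0833, γ^t·E[r] = 0.083333, running G = 0.083333
t=1: π = [0.3194, 0.2361, 0.2917, 0.1528], E[r] = 0.7222, γ^t·E[r] = 0.650000, running G = 0.733333
t=2: π = [0.3044, 0.2407, 0.2836, 0.1713], E[r] = 0.6736, γ^t·E[r] = 0.545625, running G = 1.278958
t=3: π = [0.3057, 0.2425, 0.2816, 0.1702], E[r] = 0.6656, γ^t·E[r] = 0.485227, running G = 1.764185
t=4: π = [0.3058, 0.2420, 0.2822, 0.1699], E[r] = 0.6686, γ^t·E[r] = 0.438687, running G = 2.202872
t=5: π = [0.3058, 0.2420, 0.2822, 0.1700], E[r] = 0.6682, γ^t·E[r] = 0.394586, running G = 2.597458
t=6: π = [0.3058, 0.2420, 0.2822, 0.1700], E[r] = 0.6682, γ^t·E[r] = 0.355125, running G = 2.952583
t=7: π = [0.3058, 0.2420, 0.2822, 0.1700], E[r] = 0.6682, γ^t·E[r] = 0.319619, running G = 3.272202

G = 3.2722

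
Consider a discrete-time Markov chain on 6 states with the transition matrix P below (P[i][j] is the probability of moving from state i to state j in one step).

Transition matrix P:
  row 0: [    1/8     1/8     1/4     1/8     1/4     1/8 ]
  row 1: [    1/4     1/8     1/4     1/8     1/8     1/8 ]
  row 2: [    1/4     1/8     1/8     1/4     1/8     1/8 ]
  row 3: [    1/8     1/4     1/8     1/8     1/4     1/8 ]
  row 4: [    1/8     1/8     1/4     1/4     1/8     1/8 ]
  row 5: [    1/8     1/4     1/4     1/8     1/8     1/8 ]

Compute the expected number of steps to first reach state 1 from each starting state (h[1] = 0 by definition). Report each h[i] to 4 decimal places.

h = [6.1605, 0.0000, 6.0854, 5.3999, 6.0760, 5.4010]

First-step conditioning: h[1] = 0; for i ≠ 1, h[i] = 1 + Σ_k P[i][k]·h[k].
  h[0] = 1 + 1/8·h[0] + 1/4·h[2] + 1/8·h[3] + 1/4·h[4] + 1/8·h[5]
  h[2] = 1 + 1/4·h[0] + 1/8·h[2] + 1/4·h[3] + 1/8·h[4] + 1/8·h[5]
  h[3] = 1 + 1/8·h[0] + 1/8·h[2] + 1/8·h[3] + 1/4·h[4] + 1/8·h[5]
  h[4] = 1 + 1/8·h[0] + 1/4·h[2] + 1/4·h[3] + 1/8·h[4] + 1/8·h[5]
  h[5] = 1 + 1/8·h[0] + 1/4·h[2] + 1/8·h[3] + 1/8·h[4] + 1/8·h[5]
Solving the 5×5 linear system over states ≠ 1 gives exactly h = [41984/6815, 0, 41472/6815, 7360/1363, 41408/6815, 36808/6815] (h[1] = 0 is the target).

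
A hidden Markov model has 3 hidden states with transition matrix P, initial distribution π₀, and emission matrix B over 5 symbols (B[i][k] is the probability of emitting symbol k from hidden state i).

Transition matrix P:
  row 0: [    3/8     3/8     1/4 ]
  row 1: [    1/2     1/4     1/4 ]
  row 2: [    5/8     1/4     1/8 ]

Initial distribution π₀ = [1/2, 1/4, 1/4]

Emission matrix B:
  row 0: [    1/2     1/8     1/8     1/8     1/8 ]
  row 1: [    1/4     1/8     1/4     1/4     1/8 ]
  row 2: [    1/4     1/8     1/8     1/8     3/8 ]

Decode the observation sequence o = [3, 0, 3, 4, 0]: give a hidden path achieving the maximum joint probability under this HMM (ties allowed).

path = [1, 0, 1, 2, 0]

t=0: δ = [6.250e-02, 6.250e-02, 3.125e-02]  (obs o_0=3)
t=1: δ = [1.562e-02, 5.859e-03, 3.906e-03]  ψ = [1, 0, 0]  (obs o_1=0)
t=2: δ = [7.324e-04, 1.465e-03, 4.883e-04]  ψ = [0, 0, 0]  (obs o_2=3)
t=3: δ = [9.155e-05, 4.578e-05, 1.373e-04]  ψ = [1, 1, 1]  (obs o_3=4)
t=4: δ = [4.292e-05, 8.583e-06, 5.722e-06]  ψ = [2, 0, 0]  (obs o_4=0)
backtrack: best end state = 0; path = [1, 0, 1, 2, 0]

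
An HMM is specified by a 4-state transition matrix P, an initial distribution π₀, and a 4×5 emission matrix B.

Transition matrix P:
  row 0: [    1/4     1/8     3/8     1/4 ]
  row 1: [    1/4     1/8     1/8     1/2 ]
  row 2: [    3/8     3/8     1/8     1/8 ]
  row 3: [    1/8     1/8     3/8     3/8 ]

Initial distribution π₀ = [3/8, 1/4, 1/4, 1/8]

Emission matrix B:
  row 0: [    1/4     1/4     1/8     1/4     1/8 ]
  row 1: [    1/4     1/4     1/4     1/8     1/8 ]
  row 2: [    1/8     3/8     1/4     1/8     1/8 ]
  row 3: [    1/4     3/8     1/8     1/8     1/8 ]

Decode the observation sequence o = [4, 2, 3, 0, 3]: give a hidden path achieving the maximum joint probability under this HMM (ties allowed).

path = [0, 2, 0, 2, 0]

t=0: δ = [4.688e-02, 3.125e-02, 3.125e-02, 1.562e-02]  (obs o_0=4)
t=1: δ = [1.465e-03, 2.930e-03, 4.395e-03, 1.953e-03]  ψ = [0, 2, 0, 1]  (obs o_1=2)
t=2: δ = [4.120e-04, 2.060e-04, 9.155e-05, 1.831e-04]  ψ = [2, 2, 3, 1]  (obs o_2=3)
t=3: δ = [2.575e-05, 1.287e-05, 1.931e-05, 2.575e-05]  ψ = [0, 0, 0, 0]  (obs o_3=0)
t=4: δ = [1.810e-06, 9.052e-07, 1.207e-06, 1.207e-06]  ψ = [2, 2, 0, 3]  (obs o_4=3)
backtrack: best end state = 0; path = [0, 2, 0, 2, 0]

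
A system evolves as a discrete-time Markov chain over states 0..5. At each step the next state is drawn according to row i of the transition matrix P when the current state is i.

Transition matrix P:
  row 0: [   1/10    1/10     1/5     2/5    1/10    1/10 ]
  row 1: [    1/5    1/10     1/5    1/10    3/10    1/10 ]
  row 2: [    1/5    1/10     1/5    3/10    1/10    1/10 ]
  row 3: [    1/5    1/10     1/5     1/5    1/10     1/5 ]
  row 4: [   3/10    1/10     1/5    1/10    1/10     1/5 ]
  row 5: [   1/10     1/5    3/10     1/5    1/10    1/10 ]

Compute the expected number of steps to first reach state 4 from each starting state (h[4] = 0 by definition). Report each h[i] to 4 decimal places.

h = [8.1611, 6.5329, 8.1624, 8.1478, 0.0000, 8.0011]

First-step conditioning: h[4] = 0; for i ≠ 4, h[i] = 1 + Σ_k P[i][k]·h[k].
  h[0] = 1 + 1/10·h[0] + 1/10·h[1] + 1/5·h[2] + 2/5·h[3] + 1/10·h[5]
  h[1] = 1 + 1/5·h[0] + 1/10·h[1] + 1/5·h[2] + 1/10·h[3] + 1/10·h[5]
  h[2] = 1 + 1/5·h[0] + 1/10·h[1] + 1/5·h[2] + 3/10·h[3] + 1/10·h[5]
  h[3] = 1 + 1/5·h[0] + 1/10·h[1] + 1/5·h[2] + 1/5·h[3] + 1/5·h[5]
  h[5] = 1 + 1/10·h[0] + 1/5·h[1] + 3/10·h[2] + 1/5·h[3] + 1/10·h[5]
Solving the 5×5 linear system over states ≠ 4 gives exactly h = [61200/7499, 48990/7499, 61210/7499, 61100/7499, 0, 60000/7499] (h[4] = 0 is the target).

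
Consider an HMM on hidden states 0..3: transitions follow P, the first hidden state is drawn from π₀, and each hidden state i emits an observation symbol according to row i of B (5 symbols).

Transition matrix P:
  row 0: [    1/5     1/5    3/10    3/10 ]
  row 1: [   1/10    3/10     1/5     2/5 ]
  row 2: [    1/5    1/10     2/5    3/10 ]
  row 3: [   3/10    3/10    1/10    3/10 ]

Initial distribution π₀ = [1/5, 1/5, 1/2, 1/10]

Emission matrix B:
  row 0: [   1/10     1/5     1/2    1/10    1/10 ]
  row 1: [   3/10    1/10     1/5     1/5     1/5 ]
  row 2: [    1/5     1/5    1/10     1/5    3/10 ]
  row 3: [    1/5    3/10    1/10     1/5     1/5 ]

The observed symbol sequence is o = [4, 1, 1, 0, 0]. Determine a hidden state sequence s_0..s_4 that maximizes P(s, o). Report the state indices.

path = [2, 3, 3, 1, 1]

t=0: δ = [2.000e-02, 4.000e-02, 1.500e-01, 2.000e-02]  (obs o_0=4)
t=1: δ = [6.000e-03, 1.500e-03, 1.200e-02, 1.350e-02]  ψ = [2, 2, 2, 2]  (obs o_1=1)
t=2: δ = [8.100e-04, 4.050e-04, 9.600e-04, 1.215e-03]  ψ = [3, 3, 2, 3]  (obs o_2=1)
t=3: δ = [3.645e-05, 1.094e-04, 7.680e-05, 7.290e-05]  ψ = [3, 3, 2, 3]  (obs o_3=0)
t=4: δ = [2.187e-06, 9.842e-06, 6.144e-06, 8.748e-06]  ψ = [3, 1, 2, 1]  (obs o_4=0)
backtrack: best end state = 1; path = [2, 3, 3, 1, 1]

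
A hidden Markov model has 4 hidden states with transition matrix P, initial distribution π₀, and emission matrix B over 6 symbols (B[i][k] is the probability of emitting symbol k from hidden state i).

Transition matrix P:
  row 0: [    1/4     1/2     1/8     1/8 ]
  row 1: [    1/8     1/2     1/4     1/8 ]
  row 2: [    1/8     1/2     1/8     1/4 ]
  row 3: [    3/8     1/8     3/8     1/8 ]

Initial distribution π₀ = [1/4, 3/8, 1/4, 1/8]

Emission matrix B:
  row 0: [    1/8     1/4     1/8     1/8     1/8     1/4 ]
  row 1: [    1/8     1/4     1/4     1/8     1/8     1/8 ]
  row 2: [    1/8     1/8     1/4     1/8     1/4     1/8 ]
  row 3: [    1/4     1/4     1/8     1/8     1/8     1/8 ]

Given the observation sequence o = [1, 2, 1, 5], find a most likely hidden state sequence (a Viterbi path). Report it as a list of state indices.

path = [1, 1, 1, 1]

t=0: δ = [6.250e-02, 9.375e-02, 3.125e-02, 3.125e-02]  (obs o_0=1)
t=1: δ = [1.953e-03, 1.172e-02, 5.859e-03, 1.465e-03]  ψ = [0, 1, 1, 1]  (obs o_1=2)
t=2: δ = [3.662e-04, 1.465e-03, 3.662e-04, 3.662e-04]  ψ = [1, 1, 1, 1]  (obs o_2=1)
t=3: δ = [4.578e-05, 9.155e-05, 4.578e-05, 2.289e-05]  ψ = [1, 1, 1, 1]  (obs o_3=5)
backtrack: best end state = 1; path = [1, 1, 1, 1]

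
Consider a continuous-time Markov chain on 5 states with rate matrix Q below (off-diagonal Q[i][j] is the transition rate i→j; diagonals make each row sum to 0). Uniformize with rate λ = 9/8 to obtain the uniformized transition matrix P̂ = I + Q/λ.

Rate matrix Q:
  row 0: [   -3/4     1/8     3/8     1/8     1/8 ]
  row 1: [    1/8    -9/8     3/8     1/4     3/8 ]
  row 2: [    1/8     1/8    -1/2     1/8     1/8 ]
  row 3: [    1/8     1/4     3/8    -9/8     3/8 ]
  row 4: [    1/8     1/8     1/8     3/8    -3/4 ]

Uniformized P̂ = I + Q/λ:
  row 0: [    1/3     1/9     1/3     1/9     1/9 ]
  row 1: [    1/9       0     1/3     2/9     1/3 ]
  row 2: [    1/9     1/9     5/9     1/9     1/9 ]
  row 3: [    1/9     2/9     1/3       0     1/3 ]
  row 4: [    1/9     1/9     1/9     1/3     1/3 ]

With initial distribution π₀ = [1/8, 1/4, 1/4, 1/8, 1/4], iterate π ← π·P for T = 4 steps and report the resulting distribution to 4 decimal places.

t=0: π = [0.1250, 0.2500, 0.2500, 0.1250, 0.2500]
t=1: π = [0.1389, 0.0972, 0.3333, 0.1806, 0.2500]
t=2: π = [0.1420, 0.1204, 0.3519, 0.1574, 0.2284]
t=3: π = [0.1427, 0.1152, 0.3608, 0.1578, 0.2236]
t=4: π = [0.1428, 0.1158, 0.3638, 0.1561, 0.2215]

π = [0.1428, 0.1158, 0.3638, 0.1561, 0.2215]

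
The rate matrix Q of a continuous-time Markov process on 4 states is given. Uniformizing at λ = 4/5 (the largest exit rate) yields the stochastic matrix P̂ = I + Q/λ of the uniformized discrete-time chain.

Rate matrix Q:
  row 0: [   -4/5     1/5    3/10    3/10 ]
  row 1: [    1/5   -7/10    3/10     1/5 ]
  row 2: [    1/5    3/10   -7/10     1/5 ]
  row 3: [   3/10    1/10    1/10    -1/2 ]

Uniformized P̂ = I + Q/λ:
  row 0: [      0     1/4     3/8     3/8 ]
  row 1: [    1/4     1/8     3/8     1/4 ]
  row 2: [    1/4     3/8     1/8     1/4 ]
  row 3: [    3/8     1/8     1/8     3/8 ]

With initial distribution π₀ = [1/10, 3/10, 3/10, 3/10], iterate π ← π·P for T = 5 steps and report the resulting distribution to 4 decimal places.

π = [0.2321, 0.2132, 0.2360, 0.3188]

t=0: π = [0.1000, 0.3000, 0.3000, 0.3000]
t=1: π = [0.2625, 0.2125, 0.2250, 0.3000]
t=2: π = [0.2219, 0.2141, 0.2438, 0.3203]
t=3: π = [0.2346, 0.2137, 0.2340, 0.3178]
t=4: π = [0.2311, 0.2128, 0.2371, 0.3190]
t=5: π = [0.2321, 0.2132, 0.2360, 0.3188]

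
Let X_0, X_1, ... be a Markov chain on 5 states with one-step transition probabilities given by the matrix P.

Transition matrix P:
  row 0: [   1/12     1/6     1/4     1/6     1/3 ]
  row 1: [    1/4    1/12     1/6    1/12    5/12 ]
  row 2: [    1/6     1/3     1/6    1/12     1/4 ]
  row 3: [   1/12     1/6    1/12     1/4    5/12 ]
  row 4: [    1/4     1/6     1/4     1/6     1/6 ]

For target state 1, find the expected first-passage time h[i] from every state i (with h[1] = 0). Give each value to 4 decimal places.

First-step conditioning: h[1] = 0; for i ≠ 1, h[i] = 1 + Σ_k P[i][k]·h[k].
  h[0] = 1 + 1/12·h[0] + 1/4·h[2] + 1/6·h[3] + 1/3·h[4]
  h[2] = 1 + 1/6·h[0] + 1/6·h[2] + 1/12·h[3] + 1/4·h[4]
  h[3] = 1 + 1/12·h[0] + 1/12·h[2] + 1/4·h[3] + 5/12·h[4]
  h[4] = 1 + 1/4·h[0] + 1/4·h[2] + 1/6·h[3] + 1/6·h[4]
Solving the 4×4 linear system over states ≠ 1 gives exactly h = [423/85, 0, 21/5, 87/17, 423/85] (h[1] = 0 is the target).

h = [4.9765, 0.0000, 4.2000, 5.1176, 4.9765]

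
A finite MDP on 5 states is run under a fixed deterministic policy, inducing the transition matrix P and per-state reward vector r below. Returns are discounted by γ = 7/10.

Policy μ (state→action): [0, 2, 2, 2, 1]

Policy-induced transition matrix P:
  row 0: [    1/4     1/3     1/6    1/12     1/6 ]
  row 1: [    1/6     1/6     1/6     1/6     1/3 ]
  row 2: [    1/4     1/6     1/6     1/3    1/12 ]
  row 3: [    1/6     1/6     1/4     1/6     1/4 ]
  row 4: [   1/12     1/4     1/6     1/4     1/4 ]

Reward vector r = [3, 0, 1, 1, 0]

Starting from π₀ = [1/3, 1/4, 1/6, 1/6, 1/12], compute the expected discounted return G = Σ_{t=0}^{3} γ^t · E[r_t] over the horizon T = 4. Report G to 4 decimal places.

t=0: π = [0.3333, 0.2500, 0.1667, 0.1667, 0.0833], E[r] = 1.3333, γ^t·E[r] = 1.333333, running G = 1.333333
t=1: π = [0.2014, 0.2292, 0.1806, 0.1736, 0.2153], E[r] = 0.9583, γ^t·E[r] = 0.670833, running G = 2.004167
t=2: π = [0.1806, 0.2182, 0.1811, 0.1979, 0.2222], E[r] = 0.9207, γ^t·E[r] = 0.451152, running G = 2.455318
t=3: π = [0.1783, 0.2153, 0.1832, 0.2003, 0.2229], E[r] = 0.9184, γ^t·E[r] = 0.314996, running G = 2.770314

G = 2.7703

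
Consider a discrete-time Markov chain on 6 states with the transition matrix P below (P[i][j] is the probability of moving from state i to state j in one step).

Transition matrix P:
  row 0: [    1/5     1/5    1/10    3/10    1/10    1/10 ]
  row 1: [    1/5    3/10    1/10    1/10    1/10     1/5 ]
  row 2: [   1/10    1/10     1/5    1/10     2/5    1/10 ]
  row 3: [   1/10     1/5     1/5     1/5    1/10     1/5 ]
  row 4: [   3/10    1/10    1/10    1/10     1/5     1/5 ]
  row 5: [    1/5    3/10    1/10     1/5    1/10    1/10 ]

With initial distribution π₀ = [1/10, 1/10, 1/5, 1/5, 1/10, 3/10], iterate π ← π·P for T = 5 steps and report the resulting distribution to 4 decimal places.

t=0: π = [0.1000, 0.1000, 0.2000, 0.2000, 0.1000, 0.3000]
t=1: π = [0.1700, 0.2100, 0.1400, 0.1700, 0.1700, 0.1400]
t=2: π = [0.1860, 0.2040, 0.1310, 0.1650, 0.1590, 0.1550]
t=3: π = [0.1863, 0.2069, 0.1296, 0.1692, 0.1552, 0.1528]
t=4: π = [0.1856, 0.2075, 0.1299, 0.1695, 0.1544, 0.1531]
t=5: π = [0.1855, 0.2076, 0.1299, 0.1694, 0.1544, 0.1531]

π = [0.1855, 0.2076, 0.1299, 0.1694, 0.1544, 0.1531]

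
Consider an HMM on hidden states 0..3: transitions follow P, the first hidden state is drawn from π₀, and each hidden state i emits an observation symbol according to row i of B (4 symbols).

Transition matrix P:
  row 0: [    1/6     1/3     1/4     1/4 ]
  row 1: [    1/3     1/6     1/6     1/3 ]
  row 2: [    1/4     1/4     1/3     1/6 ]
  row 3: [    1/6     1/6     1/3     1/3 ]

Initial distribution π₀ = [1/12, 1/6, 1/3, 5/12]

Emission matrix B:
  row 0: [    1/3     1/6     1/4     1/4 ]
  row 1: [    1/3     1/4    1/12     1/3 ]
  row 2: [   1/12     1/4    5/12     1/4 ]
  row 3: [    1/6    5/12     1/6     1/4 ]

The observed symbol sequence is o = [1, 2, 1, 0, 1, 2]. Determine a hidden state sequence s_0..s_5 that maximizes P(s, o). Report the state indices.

path = [3, 2, 2, 1, 3, 2]

t=0: δ = [1.389e-02, 4.167e-02, 8.333e-02, 1.736e-01]  (obs o_0=1)
t=1: δ = [7.234e-03, 2.411e-03, 2.411e-02, 9.645e-03]  ψ = [3, 3, 3, 3]  (obs o_1=2)
t=2: δ = [1.005e-03, 1.507e-03, 2.009e-03, 1.674e-03]  ψ = [2, 2, 2, 2]  (obs o_2=1)
t=3: δ = [1.674e-04, 1.674e-04, 5.582e-05, 9.303e-05]  ψ = [1, 2, 2, 3]  (obs o_3=0)
t=4: δ = [9.303e-06, 1.395e-05, 1.047e-05, 2.326e-05]  ψ = [1, 0, 0, 1]  (obs o_4=1)
t=5: δ = [1.163e-06, 3.230e-07, 3.230e-06, 1.292e-06]  ψ = [1, 3, 3, 3]  (obs o_5=2)
backtrack: best end state = 2; path = [3, 2, 2, 1, 3, 2]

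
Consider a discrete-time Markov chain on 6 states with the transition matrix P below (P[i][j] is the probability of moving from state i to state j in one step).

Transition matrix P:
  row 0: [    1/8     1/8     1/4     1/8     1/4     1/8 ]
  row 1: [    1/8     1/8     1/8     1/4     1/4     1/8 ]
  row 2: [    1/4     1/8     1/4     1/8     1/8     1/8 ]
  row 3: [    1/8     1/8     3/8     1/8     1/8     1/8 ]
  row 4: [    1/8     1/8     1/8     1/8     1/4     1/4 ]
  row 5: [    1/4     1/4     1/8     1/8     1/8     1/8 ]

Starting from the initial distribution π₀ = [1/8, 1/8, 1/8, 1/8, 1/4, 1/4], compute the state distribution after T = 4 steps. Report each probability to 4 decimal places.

π = [0.1696, 0.1436, 0.2079, 0.1429, 0.1876, 0.1485]

t=0: π = [0.1250, 0.1250, 0.1250, 0.1250, 0.2500, 0.2500]
t=1: π = [0.1719, 0.1563, 0.1875, 0.1406, 0.1875, 0.1563]
t=2: π = [0.1680, 0.1445, 0.2051, 0.1445, 0.1895, 0.1484]
t=3: π = [0.1692, 0.1436, 0.2078, 0.1431, 0.1877, 0.1487]
t=4: π = [0.1696, 0.1436, 0.2079, 0.1429, 0.1876, 0.1485]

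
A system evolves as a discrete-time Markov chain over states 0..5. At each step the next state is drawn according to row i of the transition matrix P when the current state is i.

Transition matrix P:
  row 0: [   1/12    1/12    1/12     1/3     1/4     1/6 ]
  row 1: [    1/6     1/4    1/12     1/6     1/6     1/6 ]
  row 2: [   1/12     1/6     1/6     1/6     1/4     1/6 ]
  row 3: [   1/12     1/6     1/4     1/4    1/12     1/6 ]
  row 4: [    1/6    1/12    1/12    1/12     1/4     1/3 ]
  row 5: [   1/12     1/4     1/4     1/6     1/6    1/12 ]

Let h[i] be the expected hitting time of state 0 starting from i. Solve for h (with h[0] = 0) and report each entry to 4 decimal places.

h = [0.0000, 8.0056, 8.7384, 8.8616, 8.0602, 8.7342]

First-step conditioning: h[0] = 0; for i ≠ 0, h[i] = 1 + Σ_k P[i][k]·h[k].
  h[1] = 1 + 1/4·h[1] + 1/12·h[2] + 1/6·h[3] + 1/6·h[4] + 1/6·h[5]
  h[2] = 1 + 1/6·h[1] + 1/6·h[2] + 1/6·h[3] + 1/4·h[4] + 1/6·h[5]
  h[3] = 1 + 1/6·h[1] + 1/4·h[2] + 1/4·h[3] + 1/12·h[4] + 1/6·h[5]
  h[4] = 1 + 1/12·h[1] + 1/12·h[2] + 1/12·h[3] + 1/4·h[4] + 1/3·h[5]
  h[5] = 1 + 1/4·h[1] + 1/4·h[2] + 1/6·h[3] + 1/6·h[4] + 1/12·h[5]
Solving the 5×5 linear system over states ≠ 0 gives exactly h = [0, 22856/2855, 24948/2855, 5060/571, 23012/2855, 24936/2855] (h[0] = 0 is the target).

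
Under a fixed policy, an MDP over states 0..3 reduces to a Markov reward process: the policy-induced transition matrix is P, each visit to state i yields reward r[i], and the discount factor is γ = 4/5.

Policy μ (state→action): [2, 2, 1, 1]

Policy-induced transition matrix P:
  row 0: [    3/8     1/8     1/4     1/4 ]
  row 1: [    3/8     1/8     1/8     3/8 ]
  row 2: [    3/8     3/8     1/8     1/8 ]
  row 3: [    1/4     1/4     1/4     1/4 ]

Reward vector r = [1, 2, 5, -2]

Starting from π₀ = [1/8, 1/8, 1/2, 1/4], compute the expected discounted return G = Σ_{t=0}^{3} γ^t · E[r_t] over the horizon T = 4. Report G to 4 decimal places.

G = 4.8616

t=0: π = [0.1250, 0.1250, 0.5000, 0.2500], E[r] = 2.3750, γ^t·E[r] = 2.375000, running G = 2.375000
t=1: π = [0.3438, 0.2813, 0.1719, 0.2031], E[r] = 1.3594, γ^t·E[r] = 1.087500, running G = 3.462500
t=2: π = [0.3496, 0.1934, 0.1934, 0.2637], E[r] = 1.1758, γ^t·E[r] = 0.752500, running G = 4.215000
t=3: π = [0.3420, 0.2063, 0.2017, 0.2500], E[r] = 1.2629, γ^t·E[r] = 0.646625, running G = 4.861625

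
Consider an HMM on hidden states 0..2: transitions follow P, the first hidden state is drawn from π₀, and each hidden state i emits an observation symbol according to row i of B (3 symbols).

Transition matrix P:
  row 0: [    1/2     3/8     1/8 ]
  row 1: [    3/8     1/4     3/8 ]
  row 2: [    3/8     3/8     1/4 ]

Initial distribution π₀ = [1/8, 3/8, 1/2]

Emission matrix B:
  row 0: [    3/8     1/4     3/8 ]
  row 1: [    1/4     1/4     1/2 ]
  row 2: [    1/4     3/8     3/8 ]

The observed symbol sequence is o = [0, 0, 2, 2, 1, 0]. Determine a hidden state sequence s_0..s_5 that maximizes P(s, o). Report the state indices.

path = [2, 0, 0, 0, 0, 0]

t=0: δ = [4.688e-02, 9.375e-02, 1.250e-01]  (obs o_0=0)
t=1: δ = [1.758e-02, 1.172e-02, 8.789e-03]  ψ = [2, 2, 1]  (obs o_1=0)
t=2: δ = [3.296e-03, 3.296e-03, 1.648e-03]  ψ = [0, 0, 1]  (obs o_2=2)
t=3: δ = [6.180e-04, 6.180e-04, 4.635e-04]  ψ = [0, 0, 1]  (obs o_3=2)
t=4: δ = [7.725e-05, 5.794e-05, 8.690e-05]  ψ = [0, 0, 1]  (obs o_4=1)
t=5: δ = [1.448e-05, 8.147e-06, 5.431e-06]  ψ = [0, 2, 1]  (obs o_5=0)
backtrack: best end state = 0; path = [2, 0, 0, 0, 0, 0]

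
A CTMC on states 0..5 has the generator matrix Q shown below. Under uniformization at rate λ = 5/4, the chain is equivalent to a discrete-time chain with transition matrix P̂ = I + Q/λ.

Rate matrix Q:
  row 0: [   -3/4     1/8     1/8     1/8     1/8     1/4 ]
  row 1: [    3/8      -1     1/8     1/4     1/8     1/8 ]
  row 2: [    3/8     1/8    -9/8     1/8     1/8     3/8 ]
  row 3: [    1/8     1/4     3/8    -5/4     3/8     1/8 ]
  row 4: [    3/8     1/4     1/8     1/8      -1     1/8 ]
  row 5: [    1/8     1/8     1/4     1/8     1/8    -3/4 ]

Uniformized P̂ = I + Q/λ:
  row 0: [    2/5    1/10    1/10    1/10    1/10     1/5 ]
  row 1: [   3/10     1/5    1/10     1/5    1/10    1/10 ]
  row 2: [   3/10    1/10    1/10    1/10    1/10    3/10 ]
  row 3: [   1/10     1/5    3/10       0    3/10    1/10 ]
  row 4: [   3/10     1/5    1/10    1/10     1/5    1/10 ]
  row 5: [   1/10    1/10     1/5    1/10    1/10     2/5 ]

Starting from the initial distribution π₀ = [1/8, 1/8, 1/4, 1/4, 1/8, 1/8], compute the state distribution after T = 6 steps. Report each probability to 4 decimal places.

t=0: π = [0.1250, 0.1250, 0.2500, 0.2500, 0.1250, 0.1250]
t=1: π = [0.2375, 0.1500, 0.1625, 0.0875, 0.1625, 0.2000]
t=2: π = [0.2663, 0.1400, 0.1375, 0.1063, 0.1338, 0.2163]
t=3: π = [0.2621, 0.1380, 0.1429, 0.1034, 0.1346, 0.2190]
t=4: π = [0.2617, 0.1376, 0.1426, 0.1035, 0.1341, 0.2205]
t=5: π = [0.2614, 0.1375, 0.1427, 0.1034, 0.1341, 0.2208]
t=6: π = [0.2613, 0.1375, 0.1428, 0.1034, 0.1341, 0.2209]

π = [0.2613, 0.1375, 0.1428, 0.1034, 0.1341, 0.2209]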